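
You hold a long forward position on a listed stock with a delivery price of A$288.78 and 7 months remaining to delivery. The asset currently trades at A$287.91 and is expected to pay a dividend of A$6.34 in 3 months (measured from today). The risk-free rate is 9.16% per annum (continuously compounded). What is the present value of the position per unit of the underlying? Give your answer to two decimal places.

PV(remaining dividends) I = 6.34·e^(−0.0916·3/12) = 6.1965
Current forward F = (S − I)·e^(rT) = (287.91 − 6.1965)·e^(0.0916·7/12) = 281.7135 × 1.054887 = 297.1759
Value (long) = (F − K)·e^(−rT) = (297.1759 − 288.78) × 0.947969 = 7.9591
Value = A$7.96

A$7.96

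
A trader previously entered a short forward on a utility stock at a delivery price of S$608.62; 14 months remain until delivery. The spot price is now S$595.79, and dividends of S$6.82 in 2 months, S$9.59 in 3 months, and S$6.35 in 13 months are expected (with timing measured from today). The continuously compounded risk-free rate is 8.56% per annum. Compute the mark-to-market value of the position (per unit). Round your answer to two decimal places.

-S$23.12

PV(remaining dividends) I = 6.82·e^(−0.0856·2/12) + 9.59·e^(−0.0856·3/12) + 6.35·e^(−0.0856·13/12) = 21.8980
Current forward F = (S − I)·e^(rT) = (595.79 − 21.8980)·e^(0.0856·14/12) = 573.8920 × 1.105024 = 634.1644
Value (long) = (F − K)·e^(−rT) = (634.1644 − 608.62) × 0.904958 = 23.1166
Short position value = −(long value) = -S$23.12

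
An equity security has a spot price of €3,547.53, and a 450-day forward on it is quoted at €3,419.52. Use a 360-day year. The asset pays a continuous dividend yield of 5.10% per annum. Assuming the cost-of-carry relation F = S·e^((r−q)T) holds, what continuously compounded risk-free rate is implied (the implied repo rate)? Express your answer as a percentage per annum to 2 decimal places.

From F = S·e^((r−q)T): (r − q) = ln(F/S)/T
ln(3419.52/3547.53) = ln(0.963916) = -0.036751
(r − q) = -0.036751 / (450/360) = -0.029401
r = ln(F/S)/T + q = -0.029401 + 0.0510 = 0.021599
r = 2.16%

2.16%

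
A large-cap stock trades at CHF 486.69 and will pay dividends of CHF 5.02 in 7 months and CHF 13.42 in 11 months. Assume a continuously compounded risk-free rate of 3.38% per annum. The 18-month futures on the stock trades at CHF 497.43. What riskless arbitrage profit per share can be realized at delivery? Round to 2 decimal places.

CHF 4.29 per share

PV(dividends) I = 5.02·e^(−0.0338·7/12) + 13.42·e^(−0.0338·11/12) = 17.9326
Fair futures F* = (S − I)·e^(rT) = (486.69 − 17.9326)·e^0.050700 = 468.7574 × 1.052007 = 493.1361
Market CHF 497.43 > fair 493.1361: forward overpriced → cash-and-carry (borrow at r, buy the stock and collect the dividends, short the forward).
Profit at T = |F_mkt − F*| = |497.43 − 493.1361| = CHF 4.29 per share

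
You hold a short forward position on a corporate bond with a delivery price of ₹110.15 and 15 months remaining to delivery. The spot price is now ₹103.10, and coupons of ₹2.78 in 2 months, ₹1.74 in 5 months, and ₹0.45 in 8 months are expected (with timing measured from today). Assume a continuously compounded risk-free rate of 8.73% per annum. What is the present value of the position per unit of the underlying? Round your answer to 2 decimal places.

PV(remaining coupons) I = 2.78·e^(−0.0873·2/12) + 1.74·e^(−0.0873·5/12) + 0.45·e^(−0.0873·8/12) = 4.8422
Current forward F = (S − I)·e^(rT) = (103.10 − 4.8422)·e^(0.0873·15/12) = 98.2578 × 1.115302 = 109.5871
Value (long) = (F − K)·e^(−rT) = (109.5871 − 110.15) × 0.896618 = -0.5047
Short position value = −(long value) = ₹0.50

₹0.50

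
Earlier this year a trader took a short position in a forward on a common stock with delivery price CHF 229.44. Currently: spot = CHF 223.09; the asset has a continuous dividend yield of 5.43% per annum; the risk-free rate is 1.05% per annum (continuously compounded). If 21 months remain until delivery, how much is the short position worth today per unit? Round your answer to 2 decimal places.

CHF 22.40

Current fair forward for the remaining 21 months: F = S·e^((r − q)·T), (r − q) = 0.0105 − 0.0543 = -0.0438
F = 223.09 · e^(-0.0438 × 21/12) = 223.09 × 0.926214 = 206.6291
Value of long forward = (F − K)·e^(−rT) = (206.6291 − 229.44) · e^(−0.0105·21/12)
= -22.8109 × 0.981793 = -22.40
Short position value = −(long value) = CHF 22.40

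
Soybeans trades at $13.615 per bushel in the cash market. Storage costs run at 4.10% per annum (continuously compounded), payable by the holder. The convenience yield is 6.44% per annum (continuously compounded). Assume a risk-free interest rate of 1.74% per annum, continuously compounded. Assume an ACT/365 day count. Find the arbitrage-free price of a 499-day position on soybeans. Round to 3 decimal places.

Net carry = r + u − y = 0.0174 + 0.0410 − 0.0644 = -0.0060
F = S·e^((r+u−y)T) = 13.615 · e^(-0.0060 × 499/365) = 13.615 · e^-0.008203
= 13.615 × 0.991831 = $13.504 per bushel

$13.504 per bushel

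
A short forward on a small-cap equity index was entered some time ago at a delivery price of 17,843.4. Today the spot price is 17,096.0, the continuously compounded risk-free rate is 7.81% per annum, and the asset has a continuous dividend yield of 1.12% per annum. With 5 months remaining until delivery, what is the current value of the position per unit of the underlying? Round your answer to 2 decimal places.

255.69

Current fair forward for the remaining 5 months: F = S·e^((r − q)·T), (r − q) = 0.0781 − 0.0112 = 0.0669
F = 17096.0 · e^(0.0669 × 5/12) = 17096.0 × 1.02826714 = 17579.2550
Value of long forward = (F − K)·e^(−rT) = (17579.2550 − 17843.4) · e^(−0.0781·5/12)
= -264.1450 × 0.96798212 = -255.69
Short position value = −(long value) = 255.69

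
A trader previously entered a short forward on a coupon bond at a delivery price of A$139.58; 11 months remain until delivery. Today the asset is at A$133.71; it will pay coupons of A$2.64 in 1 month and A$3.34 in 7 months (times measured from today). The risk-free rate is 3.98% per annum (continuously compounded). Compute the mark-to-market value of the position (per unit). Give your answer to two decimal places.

PV(remaining coupons) I = 2.64·e^(−0.0398·1/12) + 3.34·e^(−0.0398·7/12) = 5.8946
Current forward F = (S − I)·e^(rT) = (133.71 − 5.8946)·e^(0.0398·11/12) = 127.8154 × 1.037157 = 132.5646
Value (long) = (F − K)·e^(−rT) = (132.5646 − 139.58) × 0.964174 = -6.7641
Short position value = −(long value) = A$6.76

A$6.76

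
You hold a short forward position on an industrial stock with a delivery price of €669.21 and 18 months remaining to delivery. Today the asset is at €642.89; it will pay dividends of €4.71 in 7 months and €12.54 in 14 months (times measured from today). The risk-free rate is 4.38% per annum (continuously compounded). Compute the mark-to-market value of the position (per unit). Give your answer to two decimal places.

€0.27

PV(remaining dividends) I = 4.71·e^(−0.0438·7/12) + 12.54·e^(−0.0438·14/12) = 16.5065
Current forward F = (S − I)·e^(rT) = (642.89 − 16.5065)·e^(0.0438·18/12) = 626.3835 × 1.067906 = 668.9187
Value (long) = (F − K)·e^(−rT) = (668.9187 − 669.21) × 0.936412 = -0.2728
Short position value = −(long value) = €0.27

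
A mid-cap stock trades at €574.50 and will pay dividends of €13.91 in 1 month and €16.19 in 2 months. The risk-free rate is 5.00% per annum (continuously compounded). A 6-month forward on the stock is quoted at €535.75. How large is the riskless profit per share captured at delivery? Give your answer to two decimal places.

€22.63 per share

PV(dividends) I = 13.91·e^(−0.0500·1/12) + 16.19·e^(−0.0500·2/12) = 29.9078
Fair forward F* = (S − I)·e^(rT) = (574.50 − 29.9078)·e^0.025000 = 544.5922 × 1.025315 = 558.3786
Market €535.75 < fair 558.3786: forward underpriced → reverse cash-and-carry (short the stock, invest proceeds at r, pay the dividends, go long the forward).
Profit at T = |F_mkt − F*| = |535.75 − 558.3786| = €22.63 per share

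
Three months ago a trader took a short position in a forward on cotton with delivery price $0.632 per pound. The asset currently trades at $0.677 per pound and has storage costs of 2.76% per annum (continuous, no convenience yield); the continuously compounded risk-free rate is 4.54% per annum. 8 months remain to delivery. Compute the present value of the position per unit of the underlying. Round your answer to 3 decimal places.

-$0.076 per pound

Current fair forward for the remaining 8 months: F = S·e^((r + u)·T), (r + u) = 0.0454 + 0.0276 = 0.0730
F = 0.677 · e^(0.0730 × 8/12) = 0.677 × 1.049870 = 0.7108
Value of long forward = (F − K)·e^(−rT) = (0.7108 − 0.632) · e^(−0.0454·8/12)
= 0.0788 × 0.970187 = 0.076
Short position value = −(long value) = -$0.076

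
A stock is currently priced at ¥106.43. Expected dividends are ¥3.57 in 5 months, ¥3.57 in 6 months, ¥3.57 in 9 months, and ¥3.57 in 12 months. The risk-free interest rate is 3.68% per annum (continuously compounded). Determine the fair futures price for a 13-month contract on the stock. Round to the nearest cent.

PV(dividends) I = 3.57·e^(−0.0368·5/12) + 3.57·e^(−0.0368·6/12) + 3.57·e^(−0.0368·9/12) + 3.57·e^(−0.0368·12/12)
I = 3.5157 + 3.5049 + 3.4728 + 3.4410 = 13.9344
F = (S − I)·e^(rT) = (106.43 − 13.9344) · e^(0.0368·13/12)
= 92.4956 · e^0.039867 = 92.4956 × 1.040672 = ¥96.26

¥96.26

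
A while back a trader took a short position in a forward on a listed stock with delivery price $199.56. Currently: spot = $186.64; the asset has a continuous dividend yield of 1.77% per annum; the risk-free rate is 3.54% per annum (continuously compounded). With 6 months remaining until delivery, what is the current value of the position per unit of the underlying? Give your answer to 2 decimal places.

Current fair forward for the remaining 6 months: F = S·e^((r − q)·T), (r − q) = 0.0354 − 0.0177 = 0.0177
F = 186.64 · e^(0.0177 × 6/12) = 186.64 × 1.008889 = 188.2990
Value of long forward = (F − K)·e^(−rT) = (188.2990 − 199.56) · e^(−0.0354·6/12)
= -11.2610 × 0.982456 = -11.06
Short position value = −(long value) = $11.06

$11.06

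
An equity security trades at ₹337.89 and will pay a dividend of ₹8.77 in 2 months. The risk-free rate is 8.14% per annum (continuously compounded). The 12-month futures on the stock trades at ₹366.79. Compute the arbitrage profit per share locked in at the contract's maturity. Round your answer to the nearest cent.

PV(dividends) I = 8.77·e^(−0.0814·2/12) = 8.6518
Fair futures F* = (S − I)·e^(rT) = (337.89 − 8.6518)·e^0.081400 = 329.2382 × 1.084805 = 357.1592
Market ₹366.79 > fair 357.1592: forward overpriced → cash-and-carry (borrow at r, buy the stock and collect the dividends, short the forward).
Profit at T = |F_mkt − F*| = |366.79 − 357.1592| = ₹9.63 per share

₹9.63 per share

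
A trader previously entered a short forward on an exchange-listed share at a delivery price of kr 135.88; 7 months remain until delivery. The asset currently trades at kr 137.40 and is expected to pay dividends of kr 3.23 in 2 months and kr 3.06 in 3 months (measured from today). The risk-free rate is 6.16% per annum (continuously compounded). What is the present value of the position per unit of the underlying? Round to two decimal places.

-kr 0.11

PV(remaining dividends) I = 3.23·e^(−0.0616·2/12) + 3.06·e^(−0.0616·3/12) = 6.2102
Current forward F = (S − I)·e^(rT) = (137.40 − 6.2102)·e^(0.0616·7/12) = 131.1898 × 1.036587 = 135.9896
Value (long) = (F − K)·e^(−rT) = (135.9896 − 135.88) × 0.964705 = 0.1057
Short position value = −(long value) = -kr 0.11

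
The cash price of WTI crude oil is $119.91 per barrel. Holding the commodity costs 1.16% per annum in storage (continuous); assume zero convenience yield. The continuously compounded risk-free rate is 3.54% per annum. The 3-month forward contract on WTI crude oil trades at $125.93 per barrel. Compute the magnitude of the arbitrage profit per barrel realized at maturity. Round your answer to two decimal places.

Fair forward: F* = S·e^(carry·T), with carry = (r + u) = 0.0354 + 0.0116 = 0.0470
F* = 119.91 · e^(0.0470 × 3/12) = 119.91 · e^0.011750 = 119.91 × 1.011819 = $121.3272
Market $125.93 > fair $121.3272: forward overpriced → cash-and-carry (buy spot, short the forward).
At maturity, profit = |F_mkt − F*| = |125.93 − 121.3272| = $4.60 per barrel

$4.60 per barrel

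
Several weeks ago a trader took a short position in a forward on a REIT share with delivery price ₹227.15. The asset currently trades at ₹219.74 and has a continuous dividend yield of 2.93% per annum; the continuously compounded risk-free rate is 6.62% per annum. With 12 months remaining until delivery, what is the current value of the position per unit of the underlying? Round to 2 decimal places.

Current fair forward for the remaining 12 months: F = S·e^((r − q)·T), (r − q) = 0.0662 − 0.0293 = 0.0369
F = 219.74 · e^(0.0369 × 12/12) = 219.74 × 1.037589 = 227.9998
Value of long forward = (F − K)·e^(−rT) = (227.9998 − 227.15) · e^(−0.0662·12/12)
= 0.8498 × 0.935944 = 0.80
Short position value = −(long value) = -₹0.80

-₹0.80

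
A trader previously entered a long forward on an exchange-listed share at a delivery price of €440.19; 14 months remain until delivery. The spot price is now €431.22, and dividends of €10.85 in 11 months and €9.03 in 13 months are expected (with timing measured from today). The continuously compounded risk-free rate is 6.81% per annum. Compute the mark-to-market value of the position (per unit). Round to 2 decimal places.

€6.07

PV(remaining dividends) I = 10.85·e^(−0.0681·11/12) + 9.03·e^(−0.0681·13/12) = 18.5812
Current forward F = (S − I)·e^(rT) = (431.22 − 18.5812)·e^(0.0681·14/12) = 412.6388 × 1.082691 = 446.7603
Value (long) = (F − K)·e^(−rT) = (446.7603 − 440.19) × 0.923624 = 6.0685
Value = €6.07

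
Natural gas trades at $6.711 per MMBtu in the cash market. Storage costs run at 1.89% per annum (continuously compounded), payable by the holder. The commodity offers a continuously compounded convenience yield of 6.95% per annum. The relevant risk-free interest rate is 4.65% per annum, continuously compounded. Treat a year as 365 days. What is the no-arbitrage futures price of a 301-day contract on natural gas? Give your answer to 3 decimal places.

$6.688 per MMBtu

Net carry = r + u − y = 0.0465 + 0.0189 − 0.0695 = -0.0041
F = S·e^((r+u−y)T) = 6.711 · e^(-0.0041 × 301/365) = 6.711 · e^-0.003381
= 6.711 × 0.996625 = $6.688 per MMBtu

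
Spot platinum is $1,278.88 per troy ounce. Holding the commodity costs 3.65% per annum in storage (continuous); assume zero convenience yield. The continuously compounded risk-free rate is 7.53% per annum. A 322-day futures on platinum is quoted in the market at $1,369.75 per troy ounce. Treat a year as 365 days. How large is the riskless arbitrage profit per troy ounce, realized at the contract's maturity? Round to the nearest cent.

Fair futures: F* = S·e^(carry·T), with carry = (r + u) = 0.0753 + 0.0365 = 0.1118
F* = 1278.88 · e^(0.1118 × 322/365) = 1278.88 · e^0.09862904 = 1278.88 × 1.10365681 = $1411.4446
Market $1369.75 < fair $1411.4446: forward underpriced → reverse cash-and-carry (short spot, go long the forward).
At maturity, profit = |F_mkt − F*| = |1369.75 − 1411.4446| = $41.69 per troy ounce

$41.69 per troy ounce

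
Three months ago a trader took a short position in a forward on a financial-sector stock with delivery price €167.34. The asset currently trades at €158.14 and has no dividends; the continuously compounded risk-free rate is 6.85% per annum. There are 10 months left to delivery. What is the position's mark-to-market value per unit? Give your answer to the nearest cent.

Current fair forward for the remaining 10 months: F = S·e^(r·T), r = 0.0685
F = 158.14 · e^(0.0685 × 10/12) = 158.14 × 1.058744 = 167.4298
Value of long forward = (F − K)·e^(−rT) = (167.4298 − 167.34) · e^(−0.0685·10/12)
= 0.0898 × 0.944515 = 0.08
Short position value = −(long value) = -€0.08

-€0.08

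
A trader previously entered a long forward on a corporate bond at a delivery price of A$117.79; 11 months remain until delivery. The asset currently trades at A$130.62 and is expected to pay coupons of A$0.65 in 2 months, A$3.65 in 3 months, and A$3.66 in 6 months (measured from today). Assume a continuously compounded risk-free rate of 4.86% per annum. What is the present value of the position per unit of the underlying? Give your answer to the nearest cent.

A$10.14

PV(remaining coupons) I = 0.65·e^(−0.0486·2/12) + 3.65·e^(−0.0486·3/12) + 3.66·e^(−0.0486·6/12) = 7.8228
Current forward F = (S − I)·e^(rT) = (130.62 − 7.8228)·e^(0.0486·11/12) = 122.7972 × 1.045557 = 128.3915
Value (long) = (F − K)·e^(−rT) = (128.3915 − 117.79) × 0.956428 = 10.1396
Value = A$10.14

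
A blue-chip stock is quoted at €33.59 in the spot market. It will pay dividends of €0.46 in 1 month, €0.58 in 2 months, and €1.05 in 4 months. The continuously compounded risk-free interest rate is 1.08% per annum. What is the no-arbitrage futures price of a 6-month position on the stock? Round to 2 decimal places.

PV(dividends) I = 0.46·e^(−0.0108·1/12) + 0.58·e^(−0.0108·2/12) + 1.05·e^(−0.0108·4/12)
I = 0.4596 + 0.5790 + 1.0462 = 2.0848
F = (S − I)·e^(rT) = (33.59 − 2.0848) · e^(0.0108·6/12)
= 31.5052 · e^0.005400 = 31.5052 × 1.005415 = €31.68

€31.68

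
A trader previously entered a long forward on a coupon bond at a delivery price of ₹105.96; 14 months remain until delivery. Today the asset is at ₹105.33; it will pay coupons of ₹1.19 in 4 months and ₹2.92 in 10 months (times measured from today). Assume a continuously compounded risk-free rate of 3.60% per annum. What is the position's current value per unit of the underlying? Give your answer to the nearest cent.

PV(remaining coupons) I = 1.19·e^(−0.0360·4/12) + 2.92·e^(−0.0360·10/12) = 4.0095
Current forward F = (S − I)·e^(rT) = (105.33 − 4.0095)·e^(0.0360·14/12) = 101.3205 × 1.042894 = 105.6665
Value (long) = (F − K)·e^(−rT) = (105.6665 − 105.96) × 0.958870 = -0.2814
Value = -₹0.28

-₹0.28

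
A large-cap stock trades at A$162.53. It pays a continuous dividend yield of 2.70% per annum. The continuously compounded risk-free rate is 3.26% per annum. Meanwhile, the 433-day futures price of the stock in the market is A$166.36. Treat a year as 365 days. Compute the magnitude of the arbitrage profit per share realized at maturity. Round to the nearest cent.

Fair futures: F* = S·e^(carry·T), with carry = (r − q) = 0.0326 − 0.0270 = 0.0056
F* = 162.53 · e^(0.0056 × 433/365) = 162.53 · e^0.006643 = 162.53 × 1.006665 = A$163.6133
Market A$166.36 > fair A$163.6133: forward overpriced → cash-and-carry (buy spot, short the forward).
At maturity, profit = |F_mkt − F*| = |166.36 − 163.6133| = A$2.75 per share

A$2.75 per share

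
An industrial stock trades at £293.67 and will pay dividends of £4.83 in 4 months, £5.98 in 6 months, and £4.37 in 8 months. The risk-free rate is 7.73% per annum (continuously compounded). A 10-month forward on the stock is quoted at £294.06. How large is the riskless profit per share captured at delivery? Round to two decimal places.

PV(dividends) I = 4.83·e^(−0.0773·4/12) + 5.98·e^(−0.0773·6/12) + 4.37·e^(−0.0773·8/12) = 14.6109
Fair forward F* = (S − I)·e^(rT) = (293.67 − 14.6109)·e^0.064417 = 279.0591 × 1.066537 = 297.6269
Market £294.06 < fair 297.6269: forward underpriced → reverse cash-and-carry (short the stock, invest proceeds at r, pay the dividends, go long the forward).
Profit at T = |F_mkt − F*| = |294.06 − 297.6269| = £3.57 per share

£3.57 per share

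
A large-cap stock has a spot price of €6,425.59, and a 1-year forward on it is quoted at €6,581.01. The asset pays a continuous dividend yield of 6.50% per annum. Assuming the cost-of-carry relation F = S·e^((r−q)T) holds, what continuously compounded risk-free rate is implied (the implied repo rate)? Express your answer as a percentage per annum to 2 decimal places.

8.89%

From F = S·e^((r−q)T): (r − q) = ln(F/S)/T
ln(6581.01/6425.59) = ln(1.024188) = 0.023900
(r − q) = 0.023900 / (12/12) = 0.023900
r = ln(F/S)/T + q = 0.023900 + 0.0650 = 0.088900
r = 8.89%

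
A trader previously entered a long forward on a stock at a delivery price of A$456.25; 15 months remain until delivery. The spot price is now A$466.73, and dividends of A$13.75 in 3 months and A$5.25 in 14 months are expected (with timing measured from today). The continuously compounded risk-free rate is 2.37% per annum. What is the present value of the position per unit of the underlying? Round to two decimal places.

PV(remaining dividends) I = 13.75·e^(−0.0237·3/12) + 5.25·e^(−0.0237·14/12) = 18.7756
Current forward F = (S − I)·e^(rT) = (466.73 − 18.7756)·e^(0.0237·15/12) = 447.9544 × 1.030068 = 461.4235
Value (long) = (F − K)·e^(−rT) = (461.4235 − 456.25) × 0.970810 = 5.0225
Value = A$5.02

A$5.02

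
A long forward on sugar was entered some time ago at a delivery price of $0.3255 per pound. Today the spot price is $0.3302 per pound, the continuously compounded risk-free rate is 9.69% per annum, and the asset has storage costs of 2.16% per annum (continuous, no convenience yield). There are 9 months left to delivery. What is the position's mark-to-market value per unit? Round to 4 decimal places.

Current fair forward for the remaining 9 months: F = S·e^((r + u)·T), (r + u) = 0.0969 + 0.0216 = 0.1185
F = 0.3302 · e^(0.1185 × 9/12) = 0.3302 × 1.092944 = 0.3609
Value of long forward = (F − K)·e^(−rT) = (0.3609 − 0.3255) · e^(−0.0969·9/12)
= 0.0354 × 0.929903 = 0.0329

$0.0329 per pound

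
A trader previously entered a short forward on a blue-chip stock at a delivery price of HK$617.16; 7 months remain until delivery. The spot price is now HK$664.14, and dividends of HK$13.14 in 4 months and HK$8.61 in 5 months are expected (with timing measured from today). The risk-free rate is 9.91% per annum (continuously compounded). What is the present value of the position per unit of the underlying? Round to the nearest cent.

-HK$60.67

PV(remaining dividends) I = 13.14·e^(−0.0991·4/12) + 8.61·e^(−0.0991·5/12) = 20.9748
Current forward F = (S − I)·e^(rT) = (664.14 − 20.9748)·e^(0.0991·7/12) = 643.1652 × 1.059512 = 681.4412
Value (long) = (F − K)·e^(−rT) = (681.4412 − 617.16) × 0.943831 = 60.6706
Short position value = −(long value) = -HK$60.67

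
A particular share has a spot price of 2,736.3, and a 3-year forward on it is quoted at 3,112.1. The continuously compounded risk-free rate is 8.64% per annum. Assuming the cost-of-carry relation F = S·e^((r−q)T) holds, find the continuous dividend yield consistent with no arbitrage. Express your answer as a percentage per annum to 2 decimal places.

4.35%

From F = S·e^((r−q)T): (r − q) = ln(F/S)/T
ln(3112.1/2736.3) = ln(1.137339) = 0.128691
(r − q) = 0.128691 / (3) = 0.042897
q = r − ln(F/S)/T = 0.0864 − 0.042897 = 0.043503
q = 4.35%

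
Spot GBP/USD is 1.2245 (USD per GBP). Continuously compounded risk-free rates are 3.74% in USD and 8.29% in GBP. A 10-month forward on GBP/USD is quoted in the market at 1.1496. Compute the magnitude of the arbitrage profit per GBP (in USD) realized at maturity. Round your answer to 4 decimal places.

Fair forward: F* = S·e^(carry·T), with carry = (r_USD − r_GBP) = 0.0374 − 0.0829 = -0.0455
F* = 1.2245 · e^(-0.0455 × 10/12) = 1.2245 · e^-0.037917 = 1.2245 × 0.962793 = 1.1789
Market 1.1496 < fair 1.1789: forward underpriced → reverse cash-and-carry (short spot, go long the forward).
At maturity, profit = |F_mkt − F*| = |1.1496 − 1.1789| = 0.0293 per GBP (in USD)

0.0293 per GBP (in USD)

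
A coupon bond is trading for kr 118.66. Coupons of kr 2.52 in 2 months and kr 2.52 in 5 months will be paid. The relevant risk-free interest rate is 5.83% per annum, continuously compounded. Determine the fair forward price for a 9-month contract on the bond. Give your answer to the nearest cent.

kr 118.79

PV(coupons) I = 2.52·e^(−0.0583·2/12) + 2.52·e^(−0.0583·5/12)
I = 2.4956 + 2.4595 = 4.9551
F = (S − I)·e^(rT) = (118.66 − 4.9551) · e^(0.0583·9/12)
= 113.7049 · e^0.043725 = 113.7049 × 1.044695 = kr 118.79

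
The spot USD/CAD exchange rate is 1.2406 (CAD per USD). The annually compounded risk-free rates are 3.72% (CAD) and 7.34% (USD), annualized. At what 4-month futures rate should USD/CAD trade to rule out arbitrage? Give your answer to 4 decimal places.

By covered interest parity, F = S · (1+r_CAD)^T / (1+r_USD)^T
= 1.2406 × 1.012249 / 1.023891 = 1.2406 × 0.988630
F = 1.2265 CAD per USD

1.2265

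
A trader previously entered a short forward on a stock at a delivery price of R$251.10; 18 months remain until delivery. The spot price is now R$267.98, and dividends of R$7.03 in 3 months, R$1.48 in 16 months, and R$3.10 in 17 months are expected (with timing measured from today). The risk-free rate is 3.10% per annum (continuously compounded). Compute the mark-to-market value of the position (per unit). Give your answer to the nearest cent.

PV(remaining dividends) I = 7.03·e^(−0.0310·3/12) + 1.48·e^(−0.0310·16/12) + 3.10·e^(−0.0310·17/12) = 11.3626
Current forward F = (S − I)·e^(rT) = (267.98 − 11.3626)·e^(0.0310·18/12) = 256.6174 × 1.047598 = 268.8319
Value (long) = (F − K)·e^(−rT) = (268.8319 − 251.10) × 0.954565 = 16.9263
Short position value = −(long value) = -R$16.93

-R$16.93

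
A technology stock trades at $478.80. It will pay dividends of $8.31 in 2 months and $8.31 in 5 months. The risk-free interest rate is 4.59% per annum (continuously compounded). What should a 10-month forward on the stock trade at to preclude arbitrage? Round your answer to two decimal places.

PV(dividends) I = 8.31·e^(−0.0459·2/12) + 8.31·e^(−0.0459·5/12)
I = 8.2467 + 8.1526 = 16.3993
F = (S − I)·e^(rT) = (478.80 − 16.3993) · e^(0.0459·10/12)
= 462.4007 · e^0.038250 = 462.4007 × 1.038991 = $480.43

$480.43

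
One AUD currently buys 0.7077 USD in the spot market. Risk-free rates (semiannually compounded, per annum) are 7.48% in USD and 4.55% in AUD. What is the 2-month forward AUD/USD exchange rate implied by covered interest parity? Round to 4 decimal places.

By covered interest parity, F = S · (1+r_USD/2)^(2T) / (1+r_AUD/2)^(2T)
= 0.7077 × 1.012314 / 1.007527 = 0.7077 × 1.004751
F = 0.7111 USD per AUD

0.7111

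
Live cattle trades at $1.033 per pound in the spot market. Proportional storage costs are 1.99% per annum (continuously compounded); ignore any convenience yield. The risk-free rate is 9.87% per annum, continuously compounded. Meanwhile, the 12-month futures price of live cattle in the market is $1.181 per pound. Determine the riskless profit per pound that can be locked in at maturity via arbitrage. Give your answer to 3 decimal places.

Fair futures: F* = S·e^(carry·T), with carry = (r + u) = 0.0987 + 0.0199 = 0.1186
F* = 1.033 · e^(0.1186 × 12/12) = 1.033 · e^0.118600 = 1.033 × 1.125919 = $1.1631
Market $1.181 > fair $1.1631: forward overpriced → cash-and-carry (buy spot, short the forward).
At maturity, profit = |F_mkt − F*| = |1.181 − 1.1631| = $0.018 per pound

$0.018 per pound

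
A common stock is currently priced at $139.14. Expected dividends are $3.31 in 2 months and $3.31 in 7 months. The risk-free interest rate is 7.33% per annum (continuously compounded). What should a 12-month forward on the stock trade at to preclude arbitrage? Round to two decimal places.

PV(dividends) I = 3.31·e^(−0.0733·2/12) + 3.31·e^(−0.0733·7/12)
I = 3.2698 + 3.1715 = 6.4413
F = (S − I)·e^(rT) = (139.14 − 6.4413) · e^(0.0733·12/12)
= 132.6987 · e^0.073300 = 132.6987 × 1.076053 = $142.79

$142.79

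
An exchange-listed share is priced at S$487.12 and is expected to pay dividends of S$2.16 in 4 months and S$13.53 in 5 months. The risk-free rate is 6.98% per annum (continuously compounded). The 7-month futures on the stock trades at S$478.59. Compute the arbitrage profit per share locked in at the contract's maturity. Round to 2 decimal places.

PV(dividends) I = 2.16·e^(−0.0698·4/12) + 13.53·e^(−0.0698·5/12) = 15.2525
Fair futures F* = (S − I)·e^(rT) = (487.12 − 15.2525)·e^0.040717 = 471.8675 × 1.041557 = 491.4769
Market S$478.59 < fair 491.4769: forward underpriced → reverse cash-and-carry (short the stock, invest proceeds at r, pay the dividends, go long the forward).
Profit at T = |F_mkt − F*| = |478.59 − 491.4769| = S$12.89 per share

S$12.89 per share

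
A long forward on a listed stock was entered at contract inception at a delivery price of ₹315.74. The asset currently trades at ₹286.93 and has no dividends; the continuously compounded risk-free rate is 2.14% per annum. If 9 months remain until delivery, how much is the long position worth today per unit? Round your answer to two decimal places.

Current fair forward for the remaining 9 months: F = S·e^(r·T), r = 0.0214
F = 286.93 · e^(0.0214 × 9/12) = 286.93 × 1.016179 = 291.5722
Value of long forward = (F − K)·e^(−rT) = (291.5722 − 315.74) · e^(−0.0214·9/12)
= -24.1678 × 0.984078 = -23.78

-₹23.78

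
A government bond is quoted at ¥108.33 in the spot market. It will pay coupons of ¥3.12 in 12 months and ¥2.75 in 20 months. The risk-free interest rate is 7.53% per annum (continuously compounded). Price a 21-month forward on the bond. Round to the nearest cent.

¥117.52

PV(coupons) I = 3.12·e^(−0.0753·12/12) + 2.75·e^(−0.0753·20/12)
I = 2.8937 + 2.4257 = 5.3194
F = (S − I)·e^(rT) = (108.33 − 5.3194) · e^(0.0753·21/12)
= 103.0106 · e^0.131775 = 103.0106 × 1.140852 = ¥117.52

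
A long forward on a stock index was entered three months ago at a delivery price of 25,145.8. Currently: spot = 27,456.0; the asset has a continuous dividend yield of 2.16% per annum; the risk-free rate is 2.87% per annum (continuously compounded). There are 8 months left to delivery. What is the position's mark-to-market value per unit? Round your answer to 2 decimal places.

Current fair forward for the remaining 8 months: F = S·e^((r − q)·T), (r − q) = 0.0287 − 0.0216 = 0.0071
F = 27456.0 · e^(0.0071 × 8/12) = 27456.0 × 1.00474455 = 27586.2664
Value of long forward = (F − K)·e^(−rT) = (27586.2664 − 25145.8) · e^(−0.0287·8/12)
= 2440.4664 × 0.98104855 = 2394.22

2394.22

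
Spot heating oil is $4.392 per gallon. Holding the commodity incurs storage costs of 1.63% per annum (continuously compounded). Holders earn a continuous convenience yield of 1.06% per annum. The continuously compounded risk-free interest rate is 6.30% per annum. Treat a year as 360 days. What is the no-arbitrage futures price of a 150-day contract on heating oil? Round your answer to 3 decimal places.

$4.520 per gallon

Net carry = r + u − y = 0.0630 + 0.0163 − 0.0106 = 0.0687
F = S·e^((r+u−y)T) = 4.392 · e^(0.0687 × 150/360) = 4.392 · e^0.028625
= 4.392 × 1.029039 = $4.520 per gallon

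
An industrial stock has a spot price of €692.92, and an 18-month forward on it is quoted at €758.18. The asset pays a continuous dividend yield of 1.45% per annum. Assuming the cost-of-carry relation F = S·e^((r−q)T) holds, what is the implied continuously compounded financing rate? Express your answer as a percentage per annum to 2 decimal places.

From F = S·e^((r−q)T): (r − q) = ln(F/S)/T
ln(758.18/692.92) = ln(1.094181) = 0.090006
(r − q) = 0.090006 / (18/12) = 0.060004
r = ln(F/S)/T + q = 0.060004 + 0.0145 = 0.074504
r = 7.45%

7.45%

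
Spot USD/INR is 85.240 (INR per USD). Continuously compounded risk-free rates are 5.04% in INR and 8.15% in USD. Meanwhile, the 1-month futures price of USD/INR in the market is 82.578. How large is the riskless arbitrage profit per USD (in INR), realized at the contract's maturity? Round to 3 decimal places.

2.441 per USD (in INR)

Fair futures: F* = S·e^(carry·T), with carry = (r_INR − r_USD) = 0.0504 − 0.0815 = -0.0311
F* = 85.240 · e^(-0.0311 × 1/12) = 85.240 · e^-0.002592 = 85.240 × 0.997411 = 85.0193
Market 82.578 < fair 85.0193: forward underpriced → reverse cash-and-carry (short spot, go long the forward).
At maturity, profit = |F_mkt − F*| = |82.578 − 85.0193| = 2.441 per USD (in INR)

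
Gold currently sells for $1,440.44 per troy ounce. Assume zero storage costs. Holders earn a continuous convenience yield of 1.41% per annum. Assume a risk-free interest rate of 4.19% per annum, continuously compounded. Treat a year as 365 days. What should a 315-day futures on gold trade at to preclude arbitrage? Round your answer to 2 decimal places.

$1,475.42 per troy ounce

Net carry = r + u − y = 0.0419 + 0.0000 − 0.0141 = 0.0278
F = S·e^((r+u−y)T) = 1440.44 · e^(0.0278 × 315/365) = 1440.44 · e^0.02399178
= 1440.44 × 1.02428190 = $1,475.42 per troy ounce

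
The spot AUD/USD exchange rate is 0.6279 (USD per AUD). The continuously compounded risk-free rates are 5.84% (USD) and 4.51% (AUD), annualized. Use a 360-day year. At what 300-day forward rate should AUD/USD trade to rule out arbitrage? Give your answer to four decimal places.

F = S·e^((r_USD − r_AUD)T) = 0.6279 · e^((0.0584 − 0.0451) × 300/360)
= 0.6279 · e^0.011083 = 0.6279 × 1.011145
F = 0.6349 USD per AUD

0.6349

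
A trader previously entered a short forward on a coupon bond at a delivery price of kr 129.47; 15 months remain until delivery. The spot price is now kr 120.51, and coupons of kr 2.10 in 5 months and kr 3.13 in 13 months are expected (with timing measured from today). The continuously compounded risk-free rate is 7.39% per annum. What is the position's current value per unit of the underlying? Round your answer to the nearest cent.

kr 2.46

PV(remaining coupons) I = 2.10·e^(−0.0739·5/12) + 3.13·e^(−0.0739·13/12) = 4.9255
Current forward F = (S − I)·e^(rT) = (120.51 − 4.9255)·e^(0.0739·15/12) = 115.5845 × 1.096776 = 126.7703
Value (long) = (F − K)·e^(−rT) = (126.7703 − 129.47) × 0.911763 = -2.4615
Short position value = −(long value) = kr 2.46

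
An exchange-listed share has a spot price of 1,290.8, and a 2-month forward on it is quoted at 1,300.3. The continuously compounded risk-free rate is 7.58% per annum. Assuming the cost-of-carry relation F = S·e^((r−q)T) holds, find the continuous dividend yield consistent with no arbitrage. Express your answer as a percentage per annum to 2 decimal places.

From F = S·e^((r−q)T): (r − q) = ln(F/S)/T
ln(1300.3/1290.8) = ln(1.007360) = 0.007333
(r − q) = 0.007333 / (2/12) = 0.043998
q = r − ln(F/S)/T = 0.0758 − 0.043998 = 0.031802
q = 3.18%

3.18%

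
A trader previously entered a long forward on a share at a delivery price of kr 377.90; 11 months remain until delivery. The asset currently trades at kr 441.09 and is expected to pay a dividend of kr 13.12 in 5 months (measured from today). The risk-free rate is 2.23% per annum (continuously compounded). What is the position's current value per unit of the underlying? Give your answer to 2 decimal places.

kr 57.84

PV(remaining dividends) I = 13.12·e^(−0.0223·5/12) = 12.9987
Current forward F = (S − I)·e^(rT) = (441.09 − 12.9987)·e^(0.0223·11/12) = 428.0913 × 1.020652 = 436.9322
Value (long) = (F − K)·e^(−rT) = (436.9322 − 377.90) × 0.979766 = 57.8377
Value = kr 57.84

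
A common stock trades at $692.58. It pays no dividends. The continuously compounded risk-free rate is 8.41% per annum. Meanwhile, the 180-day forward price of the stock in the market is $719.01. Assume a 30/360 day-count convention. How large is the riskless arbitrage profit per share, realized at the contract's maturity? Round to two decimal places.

$3.31 per share

Fair forward: F* = S·e^(carry·T), with carry = r = 0.0841
F* = 692.58 · e^(0.0841 × 180/360) = 692.58 · e^0.042050 = 692.58 × 1.042947 = $722.3242
Market $719.01 < fair $722.3242: forward underpriced → reverse cash-and-carry (short spot, go long the forward).
At maturity, profit = |F_mkt − F*| = |719.01 − 722.3242| = $3.31 per share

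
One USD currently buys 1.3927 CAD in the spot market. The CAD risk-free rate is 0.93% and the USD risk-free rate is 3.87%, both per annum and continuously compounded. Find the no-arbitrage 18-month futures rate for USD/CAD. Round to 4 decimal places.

1.3326

F = S·e^((r_CAD − r_USD)T) = 1.3927 · e^((0.0093 − 0.0387) × 18/12)
= 1.3927 · e^-0.044100 = 1.3927 × 0.956858
F = 1.3326 CAD per USD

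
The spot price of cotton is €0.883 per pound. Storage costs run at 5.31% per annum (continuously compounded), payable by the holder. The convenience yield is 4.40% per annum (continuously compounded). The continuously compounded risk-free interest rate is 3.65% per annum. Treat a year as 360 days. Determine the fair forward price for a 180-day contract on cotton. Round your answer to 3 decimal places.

Net carry = r + u − y = 0.0365 + 0.0531 − 0.0440 = 0.0456
F = S·e^((r+u−y)T) = 0.883 · e^(0.0456 × 180/360) = 0.883 · e^0.022800
= 0.883 × 1.023062 = €0.903 per pound

€0.903 per pound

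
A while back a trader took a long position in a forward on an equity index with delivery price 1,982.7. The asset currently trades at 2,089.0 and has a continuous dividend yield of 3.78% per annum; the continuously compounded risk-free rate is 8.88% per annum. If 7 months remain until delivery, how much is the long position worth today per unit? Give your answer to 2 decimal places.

160.83

Current fair forward for the remaining 7 months: F = S·e^((r − q)·T), (r − q) = 0.0888 − 0.0378 = 0.0510
F = 2089.0 · e^(0.0510 × 7/12) = 2089.0 × 1.03019695 = 2152.0814
Value of long forward = (F − K)·e^(−rT) = (2152.0814 − 1982.7) · e^(−0.0888·7/12)
= 169.3814 × 0.94951875 = 160.83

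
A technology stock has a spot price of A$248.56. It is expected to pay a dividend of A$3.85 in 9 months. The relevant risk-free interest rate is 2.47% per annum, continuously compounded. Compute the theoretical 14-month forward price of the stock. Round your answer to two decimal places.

PV(dividends) I = 3.85·e^(−0.0247·9/12)
I = 3.7793
F = (S − I)·e^(rT) = (248.56 − 3.7793) · e^(0.0247·14/12)
= 244.7807 · e^0.028817 = 244.7807 × 1.029236 = A$251.94

A$251.94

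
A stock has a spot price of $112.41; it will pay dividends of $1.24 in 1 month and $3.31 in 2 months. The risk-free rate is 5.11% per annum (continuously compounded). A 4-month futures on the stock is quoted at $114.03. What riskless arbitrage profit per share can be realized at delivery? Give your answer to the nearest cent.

PV(dividends) I = 1.24·e^(−0.0511·1/12) + 3.31·e^(−0.0511·2/12) = 4.5167
Fair futures F* = (S − I)·e^(rT) = (112.41 − 4.5167)·e^0.017033 = 107.8933 × 1.017179 = 109.7468
Market $114.03 > fair 109.7468: forward overpriced → cash-and-carry (borrow at r, buy the stock and collect the dividends, short the forward).
Profit at T = |F_mkt − F*| = |114.03 − 109.7468| = $4.28 per share

$4.28 per share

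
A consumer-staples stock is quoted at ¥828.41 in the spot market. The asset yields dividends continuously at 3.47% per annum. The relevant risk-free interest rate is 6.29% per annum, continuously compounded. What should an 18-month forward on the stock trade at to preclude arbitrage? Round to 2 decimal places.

F = S·e^((r − q)T) = 828.41 · e^((0.0629 − 0.0347) × 18/12)
= 828.41 · e^0.042300 = 828.41 × 1.043207
F = ¥864.20

¥864.20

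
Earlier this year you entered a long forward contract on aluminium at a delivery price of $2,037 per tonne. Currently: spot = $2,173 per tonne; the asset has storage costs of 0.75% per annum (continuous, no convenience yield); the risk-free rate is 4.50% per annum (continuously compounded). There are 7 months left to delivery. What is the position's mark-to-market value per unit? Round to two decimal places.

Current fair forward for the remaining 7 months: F = S·e^((r + u)·T), (r + u) = 0.0450 + 0.0075 = 0.0525
F = 2173 · e^(0.0525 × 7/12) = 2173 × 1.03109877 = 2240.5776
Value of long forward = (F − K)·e^(−rT) = (2240.5776 − 2037) · e^(−0.0450·7/12)
= 203.5776 × 0.97409154 = 198.30

$198.30 per tonne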